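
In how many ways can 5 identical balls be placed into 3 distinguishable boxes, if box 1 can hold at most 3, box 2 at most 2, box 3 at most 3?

Without the upper bounds there are C(7,2) = 21 ways to split 5 among 3 boxes.
Subtract solutions that violate a single cap (substitute x_i' = x_i − (cap_i+1)): x_1 ≥ 4 gives C(3,2) = 3; x_2 ≥ 3 gives C(4,2) = 6; x_3 ≥ 4 gives C(3,2) = 3. Together 12.
No two caps can be exceeded simultaneously, so the pair terms are all 0.
By inclusion–exclusion the count is 21 − 12 + 0 = 9.

9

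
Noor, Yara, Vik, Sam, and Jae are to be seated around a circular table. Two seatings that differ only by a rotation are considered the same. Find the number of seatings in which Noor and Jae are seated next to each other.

Treat {Noor, Jae} as one unit (2 internal orders) and seat the resulting 4 units around the table: (3)! circular arrangements.
So 2 × (3)! = 2 × 6 = 12.

12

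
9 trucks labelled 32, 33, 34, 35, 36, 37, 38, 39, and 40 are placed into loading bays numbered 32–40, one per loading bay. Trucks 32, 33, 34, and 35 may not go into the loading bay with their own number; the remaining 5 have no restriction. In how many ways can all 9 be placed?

229080

Let Aᵢ (for 32 ≤ i ≤ 35) be the placements that put truck i in its forbidden loading bay. Any j of these fix j positions, leaving (9−j)! ways to fill the rest, and there are C(4,j) ways to pick which j.
By inclusion–exclusion, the number of valid placements is Σ_{j=0}^{4} (−1)^j C(4,j)·(9−j)!.
Computing: 362880 − 161280 + 30240 − 2880 + 120 = 229080.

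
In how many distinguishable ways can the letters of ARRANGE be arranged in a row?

1260

Letter multiplicities in ARRANGE: A×2, E×1, G×1, N×1, R×2.
So there are 7! / (2!·2!) = 1260 distinguishable arrangements.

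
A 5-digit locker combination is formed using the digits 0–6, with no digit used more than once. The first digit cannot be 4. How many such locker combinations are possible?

2160

The first digit has 7−1 = 6 choices (anything except 4).
The remaining 4 digits are filled from the other 6 symbols without repetition: 6 × 5 × 4 × 3 = 360.
Total: 6 × 360 = 2160.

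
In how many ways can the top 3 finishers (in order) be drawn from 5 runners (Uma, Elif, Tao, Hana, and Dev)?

There are 5 choices for 1st place, 4 for 2nd, and 3 for 3rd.
That gives 5 × 4 × 3 = 60.

60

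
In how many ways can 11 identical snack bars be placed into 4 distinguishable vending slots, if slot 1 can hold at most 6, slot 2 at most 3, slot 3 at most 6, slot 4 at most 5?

124

Without the upper bounds there are C(14,3) = 364 ways to split 11 among 4 vending slots.
Subtract solutions that violate a single cap (substitute x_i' = x_i − (cap_i+1)): x_1 ≥ 7 gives C(7,3) = 35; x_2 ≥ 4 gives C(10,3) = 120; x_3 ≥ 7 gives C(7,3) = 35; x_4 ≥ 6 gives C(8,3) = 56. Together 246.
Add back pairs where two caps are both exceeded: 1 + 0 + 0 + 1 + 4 + 0 = 6.
By inclusion–exclusion the count is 364 − 246 + 6 = 124.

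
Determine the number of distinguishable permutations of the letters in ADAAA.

5

Letter multiplicities in ADAAA: A×4, D×1.
Dividing 5! = 120 by 4! = 24 for the repeated letters gives 5.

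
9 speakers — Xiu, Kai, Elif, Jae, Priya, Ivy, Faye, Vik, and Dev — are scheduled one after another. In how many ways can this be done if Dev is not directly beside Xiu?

Of the 9! = 362880 arrangements, those with Dev and Xiu adjacent number 2 × 8! = 80640 (treat the pair as a block with 2 internal orders).
So 362880 − 80640 = 282240 arrangements keep them apart.

282240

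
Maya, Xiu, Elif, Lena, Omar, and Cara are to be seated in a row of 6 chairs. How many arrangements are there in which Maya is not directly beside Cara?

Of the 6! = 720 arrangements, those with Maya and Cara adjacent number 2 × 5! = 240 (treat the pair as a block with 2 internal orders).
Complementary counting: 720 − 240 = 480.

480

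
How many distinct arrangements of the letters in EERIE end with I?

4

With the last slot taken by I, it remains to arrange the other 4 letters (EERE).
Those 4 letters have E appearing 3 times, giving (4)!/(3!) = 4.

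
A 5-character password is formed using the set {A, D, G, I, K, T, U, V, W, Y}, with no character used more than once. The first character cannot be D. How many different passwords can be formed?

27216

The first character has 10−1 = 9 choices (anything except D).
The remaining 4 characters are filled from the other 9 symbols without repetition: 9 × 8 × 7 × 6 = 3024.
Total: 9 × 3024 = 27216.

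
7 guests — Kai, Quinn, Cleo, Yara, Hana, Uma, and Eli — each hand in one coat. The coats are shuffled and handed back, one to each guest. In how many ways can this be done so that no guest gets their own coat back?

1854

Let Aᵢ be the assignments in which guest i gets their own coat. We want the size of the complement of A₁∪…∪A_7.
By inclusion–exclusion this is Σ_{j=0}^{7} (−1)^j C(7,j)·(7−j)!.
Computing: 5040 − 5040 + 2520 − 840 + 210 − 42 + 7 − 1 = 1854.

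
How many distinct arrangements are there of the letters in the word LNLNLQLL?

168

Letter multiplicities in LNLNLQLL: L×5, N×2, Q×1.
So there are 8! / (5!·2!) = 168 distinguishable arrangements.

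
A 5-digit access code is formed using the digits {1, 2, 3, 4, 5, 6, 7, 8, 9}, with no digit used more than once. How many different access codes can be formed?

15120

With no repetition, fill the 5 digits in order: 9 choices, then 8, down to 5.
That product is 9 × 8 × 7 × 6 × 5 = 15120.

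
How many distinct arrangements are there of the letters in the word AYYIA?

30

AYYIA has 5 letters with A appearing twice and Y appearing twice.
Dividing 5! = 120 by 2!·2! = 4 for the repeated letters gives 30.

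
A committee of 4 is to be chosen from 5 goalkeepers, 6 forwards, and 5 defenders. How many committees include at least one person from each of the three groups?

975

Total 4-person selections from all 16: C(16,4) = 1820.
Subtract selections that omit an entire group: no goalkeepers → C(11,4) = 330; no forwards → C(10,4) = 210; no defenders → C(11,4) = 330.
Add back selections omitting two groups (i.e. drawn from a single group): C(5,4) + C(6,4) + C(5,4) = 25.
By inclusion–exclusion: 1820 − 870 + 25 = 975.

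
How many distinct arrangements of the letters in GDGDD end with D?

6

Fix D in the last position and arrange the remaining 4 letters.
Those 4 letters have D appearing twice and G appearing twice, giving (4)!/(2!·2!) = 6.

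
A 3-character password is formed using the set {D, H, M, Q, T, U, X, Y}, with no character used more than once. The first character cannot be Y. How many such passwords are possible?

294

The first character has 8−1 = 7 choices (anything except Y).
The remaining 2 characters are filled from the other 7 symbols without repetition: 7 × 6 = 42.
Total: 7 × 42 = 294.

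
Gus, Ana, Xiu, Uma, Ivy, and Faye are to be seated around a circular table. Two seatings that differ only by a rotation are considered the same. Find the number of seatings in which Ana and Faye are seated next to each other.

48

Treat {Ana, Faye} as one unit (2 internal orders) and seat the resulting 5 units around the table: (4)! circular arrangements.
So 2 × (4)! = 2 × 24 = 48.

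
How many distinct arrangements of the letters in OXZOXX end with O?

20

Fix O in the last position and arrange the remaining 5 letters.
Those 5 letters have X appearing 3 times, giving (5)!/(3!) = 20.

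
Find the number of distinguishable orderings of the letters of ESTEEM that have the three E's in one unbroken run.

24

Treat the 3 copies of E as a single block. The multiset to arrange is then {EEE, M, S, T}, 4 items in all.
All 4 items are distinct, so there are (4)! = 24 arrangements.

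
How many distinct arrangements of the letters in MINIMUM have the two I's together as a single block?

Treat the 2 copies of I as a single block. The multiset to arrange is then {II, M, M, M, N, U}, 6 items in all.
That gives (6)!/(3!) = 120 arrangements.

120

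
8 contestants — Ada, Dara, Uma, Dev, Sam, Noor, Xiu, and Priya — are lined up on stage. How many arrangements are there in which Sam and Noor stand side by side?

Glue Sam and Noor into one block (2 internal orders), leaving 7 units to arrange in a row.
So the count is 2·(7)! = 10080.

10080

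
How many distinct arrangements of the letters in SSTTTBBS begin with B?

140

Fix B in the first position and arrange the remaining 7 letters.
Those 7 letters have S appearing 3 times and T appearing 3 times, giving (7)!/(3!·3!) = 140.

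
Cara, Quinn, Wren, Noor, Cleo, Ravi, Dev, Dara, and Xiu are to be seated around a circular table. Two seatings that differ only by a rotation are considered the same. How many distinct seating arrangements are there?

40320

Around a circle, 9 distinct people have 9!/9 = (8)! = 40320 rotationally distinct seatings.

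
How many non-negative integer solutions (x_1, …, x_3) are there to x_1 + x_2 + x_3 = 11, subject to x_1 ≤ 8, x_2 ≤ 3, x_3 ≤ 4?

14

By stars and bars, unrestricted non-negative solutions to x_1+…+x_3 = 11 number C(11+2,2) = 78.
Subtract solutions that violate a single cap (substitute x_i' = x_i − (cap_i+1)): x_1 ≥ 9 gives C(4,2) = 6; x_2 ≥ 4 gives C(9,2) = 36; x_3 ≥ 5 gives C(8,2) = 28. Together 70.
Add back pairs where two caps are both exceeded: 0 + 0 + 6 = 6.
By inclusion–exclusion the count is 78 − 70 + 6 = 14.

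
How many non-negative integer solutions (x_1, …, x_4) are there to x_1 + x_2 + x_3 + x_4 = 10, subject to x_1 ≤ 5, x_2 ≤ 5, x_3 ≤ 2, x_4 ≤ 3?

Without the upper bounds there are C(13,3) = 286 ways to split 10 among 4 variables.
Subtract solutions that violate a single cap (substitute x_i' = x_i − (cap_i+1)): x_1 ≥ 6 gives C(7,3) = 35; x_2 ≥ 6 gives C(7,3) = 35; x_3 ≥ 3 gives C(10,3) = 120; x_4 ≥ 4 gives C(9,3) = 84. Together 274.
Add back pairs where two caps are both exceeded: 0 + 4 + 1 + 4 + 1 + 20 = 30.
By inclusion–exclusion the count is 286 − 274 + 30 = 42.

42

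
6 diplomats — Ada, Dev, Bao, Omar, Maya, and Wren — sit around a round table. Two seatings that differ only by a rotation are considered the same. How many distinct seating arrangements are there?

120

Seat Ada anywhere (absorbing the rotational symmetry), then permute the other 5: (5)! = 120.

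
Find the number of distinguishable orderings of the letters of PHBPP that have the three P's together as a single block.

6

Treat the 3 copies of P as a single block. The multiset to arrange is then {PPP, B, H}, 3 items in all.
All 3 items are distinct, so there are (3)! = 6 arrangements.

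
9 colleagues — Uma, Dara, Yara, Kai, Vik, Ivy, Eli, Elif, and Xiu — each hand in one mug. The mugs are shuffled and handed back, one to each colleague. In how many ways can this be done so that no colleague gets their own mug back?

133496

Count assignments avoiding every fixed point. For any j of the 9 colleagues fixed to their own mug, the other 9−j can be arranged in (9−j)! ways.
By inclusion–exclusion this is Σ_{j=0}^{9} (−1)^j C(9,j)·(9−j)!.
Computing: 362880 − 362880 + 181440 − 60480 + 15120 − 3024 + 504 − 72 + 9 − 1 = 133496.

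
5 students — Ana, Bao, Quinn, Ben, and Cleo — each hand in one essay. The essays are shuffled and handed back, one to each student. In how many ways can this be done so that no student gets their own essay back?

44

Let Aᵢ be the assignments in which student i gets their own essay. We want the size of the complement of A₁∪…∪A_5.
By inclusion–exclusion this is Σ_{j=0}^{5} (−1)^j C(5,j)·(5−j)!.
Computing: 120 − 120 + 60 − 20 + 5 − 1 = 44.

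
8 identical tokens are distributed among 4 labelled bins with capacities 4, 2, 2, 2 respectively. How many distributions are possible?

10

By stars and bars, unrestricted non-negative solutions to x_1+…+x_4 = 8 number C(8+3,3) = 165.
Subtract solutions that violate a single cap (substitute x_i' = x_i − (cap_i+1)): x_1 ≥ 5 gives C(6,3) = 20; x_2 ≥ 3 gives C(8,3) = 56; x_3 ≥ 3 gives C(8,3) = 56; x_4 ≥ 3 gives C(8,3) = 56. Together 188.
Add back pairs where two caps are both exceeded: 1 + 1 + 1 + 10 + 10 + 10 = 33.
By inclusion–exclusion the count is 165 − 188 + 33 = 10.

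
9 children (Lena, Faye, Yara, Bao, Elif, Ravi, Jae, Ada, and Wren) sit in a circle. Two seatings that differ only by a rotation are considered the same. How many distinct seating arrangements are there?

Around a circle, 9 distinct people have 9!/9 = (8)! = 40320 rotationally distinct seatings.

40320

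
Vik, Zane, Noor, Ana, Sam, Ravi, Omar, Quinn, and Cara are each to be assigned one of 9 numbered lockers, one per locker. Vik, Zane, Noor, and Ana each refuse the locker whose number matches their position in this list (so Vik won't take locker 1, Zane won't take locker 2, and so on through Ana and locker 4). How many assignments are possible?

Let Aᵢ (for 1 ≤ i ≤ 4) be the placements that put person i in their forbidden locker. Any j of these fix j positions, leaving (9−j)! ways to fill the rest, and there are C(4,j) ways to pick which j.
By inclusion–exclusion, the number of valid placements is Σ_{j=0}^{4} (−1)^j C(4,j)·(9−j)!.
Computing: 362880 − 161280 + 30240 − 2880 + 120 = 229080.

229080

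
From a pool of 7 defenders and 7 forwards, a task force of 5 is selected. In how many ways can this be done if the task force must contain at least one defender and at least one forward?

With no constraint there are C(14,5) = 2002 possible selections.
Selections missing a whole group: no defenders → C(7,5) = 21; no forwards → C(7,5) = 21.
Both groups omitted at once is impossible, so 2002 − 42 = 1960.

1960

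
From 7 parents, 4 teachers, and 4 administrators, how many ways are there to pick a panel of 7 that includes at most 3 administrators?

6270

Split by how many administrators are chosen (0 through 3).
Sum: C(4,0)·C(11,7) + C(4,1)·C(11,6) + C(4,2)·C(11,5) + C(4,3)·C(11,4) = 330 + 1848 + 2772 + 1320 = 6270.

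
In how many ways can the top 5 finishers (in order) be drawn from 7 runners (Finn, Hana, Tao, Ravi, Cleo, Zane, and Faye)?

There are 7 choices for 1st place, 6 for 2nd, and so on down to 3 for position 5.
That gives 7 × 6 × 5 × 4 × 3 = 2520.

2520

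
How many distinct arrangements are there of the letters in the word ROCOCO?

60

ROCOCO has 6 letters with C appearing twice and O appearing 3 times.
The number of distinct arrangements is 6!/(3!·2!) = 720/12 = 60.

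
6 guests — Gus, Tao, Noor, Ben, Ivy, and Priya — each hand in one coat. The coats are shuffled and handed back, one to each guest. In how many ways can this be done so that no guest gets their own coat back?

265

Count assignments avoiding every fixed point. For any j of the 6 guests fixed to their own coat, the other 6−j can be arranged in (6−j)! ways.
By inclusion–exclusion this is Σ_{j=0}^{6} (−1)^j C(6,j)·(6−j)!.
Computing: 720 − 720 + 360 − 120 + 30 − 6 + 1 = 265.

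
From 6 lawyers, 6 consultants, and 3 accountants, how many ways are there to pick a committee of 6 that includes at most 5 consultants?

5004

Split by how many consultants are chosen (0 through 5).
Sum: C(6,0)·C(9,6) + C(6,1)·C(9,5) + C(6,2)·C(9,4) + C(6,3)·C(9,3) + C(6,4)·C(9,2) + C(6,5)·C(9,1) = 84 + 756 + 1890 + 1680 + 540 + 54 = 5004.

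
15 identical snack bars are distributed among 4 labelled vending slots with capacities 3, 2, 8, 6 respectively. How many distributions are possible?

30

Without the upper bounds there are C(18,3) = 816 ways to split 15 among 4 vending slots.
Subtract solutions that violate a single cap (substitute x_i' = x_i − (cap_i+1)): x_1 ≥ 4 gives C(14,3) = 364; x_2 ≥ 3 gives C(15,3) = 455; x_3 ≥ 9 gives C(9,3) = 84; x_4 ≥ 7 gives C(11,3) = 165. Together 1068.
Add back pairs where two caps are both exceeded: 165 + 10 + 35 + 20 + 56 + 0 = 286.
Subtract triples: 0 + 4 + 0 + 0 = 4.
By inclusion–exclusion the count is 816 − 1068 + 286 − 4 = 30.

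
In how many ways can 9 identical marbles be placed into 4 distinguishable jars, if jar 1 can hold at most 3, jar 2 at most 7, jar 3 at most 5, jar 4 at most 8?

139

By stars and bars, unrestricted non-negative solutions to x_1+…+x_4 = 9 number C(9+3,3) = 220.
Subtract solutions that violate a single cap (substitute x_i' = x_i − (cap_i+1)): x_1 ≥ 4 gives C(8,3) = 56; x_2 ≥ 8 gives C(4,3) = 4; x_3 ≥ 6 gives C(6,3) = 20; x_4 ≥ 9 gives C(3,3) = 1. Together 81.
No two caps can be exceeded simultaneously, so the pair terms are all 0.
By inclusion–exclusion the count is 220 − 81 + 0 = 139.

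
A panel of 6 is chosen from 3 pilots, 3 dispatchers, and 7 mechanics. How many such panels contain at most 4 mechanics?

Split by how many mechanics are chosen (0 through 4).
Sum: C(7,0)·C(6,6) + C(7,1)·C(6,5) + C(7,2)·C(6,4) + C(7,3)·C(6,3) + C(7,4)·C(6,2) = 1 + 42 + 315 + 700 + 525 = 1583.

1583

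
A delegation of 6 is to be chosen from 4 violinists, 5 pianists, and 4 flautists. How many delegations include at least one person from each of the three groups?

1520

With no constraint there are C(13,6) = 1716 possible selections.
Selections missing a whole group: no violinists → C(9,6) = 84; no pianists → C(8,6) = 28; no flautists → C(9,6) = 84.
Add back selections omitting two groups (i.e. drawn from a single group): C(4,6) + C(5,6) + C(4,6) = 0.
By inclusion–exclusion: 1716 − 196 + 0 = 1520.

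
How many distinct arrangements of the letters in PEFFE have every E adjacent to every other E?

12

Treat the 2 copies of E as a single block. The multiset to arrange is then {EE, F, F, P}, 4 items in all.
That gives (4)!/(2!) = 12 arrangements.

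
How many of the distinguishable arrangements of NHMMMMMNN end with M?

280

With the last slot taken by M, it remains to arrange the other 8 letters (NHMMMMNN).
Those 8 letters have M appearing 4 times and N appearing 3 times, giving (8)!/(4!·3!) = 280.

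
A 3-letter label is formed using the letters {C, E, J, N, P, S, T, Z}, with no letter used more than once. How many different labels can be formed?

336

This is a permutation of 3 out of 8: P(8,3) = 8!/5!.
8 × 7 × 6 = 336.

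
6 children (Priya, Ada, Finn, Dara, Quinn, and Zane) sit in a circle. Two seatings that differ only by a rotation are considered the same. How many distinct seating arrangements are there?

Seat Priya anywhere (absorbing the rotational symmetry), then permute the other 5: (5)! = 120.

120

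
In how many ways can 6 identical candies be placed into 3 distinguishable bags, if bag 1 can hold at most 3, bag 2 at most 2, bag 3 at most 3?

Without the upper bounds there are C(8,2) = 28 ways to split 6 among 3 bags.
Subtract solutions that violate a single cap (substitute x_i' = x_i − (cap_i+1)): x_1 ≥ 4 gives C(4,2) = 6; x_2 ≥ 3 gives C(5,2) = 10; x_3 ≥ 4 gives C(4,2) = 6. Together 22.
No two caps can be exceeded simultaneously, so the pair terms are all 0.
By inclusion–exclusion the count is 28 − 22 + 0 = 6.

6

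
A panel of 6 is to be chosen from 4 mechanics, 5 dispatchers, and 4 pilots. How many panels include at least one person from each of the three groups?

With no constraint there are C(13,6) = 1716 possible selections.
Selections missing a whole group: no mechanics → C(9,6) = 84; no dispatchers → C(8,6) = 28; no pilots → C(9,6) = 84.
Add back selections omitting two groups (i.e. drawn from a single group): C(4,6) + C(5,6) + C(4,6) = 0.
By inclusion–exclusion: 1716 − 196 + 0 = 1520.

1520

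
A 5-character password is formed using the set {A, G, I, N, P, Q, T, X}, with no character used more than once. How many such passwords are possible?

6720

Choose and order 5 of the 8 symbols: the first character has 8 options, the next 7, and so on down to 4.
That product is 8 × 7 × 6 × 5 × 4 = 6720.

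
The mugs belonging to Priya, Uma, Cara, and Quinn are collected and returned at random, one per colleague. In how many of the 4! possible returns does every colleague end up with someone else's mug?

Let Aᵢ be the assignments in which colleague i gets their own mug. We want the size of the complement of A₁∪…∪A_4.
By inclusion–exclusion this is Σ_{j=0}^{4} (−1)^j C(4,j)·(4−j)!.
Computing: 24 − 24 + 12 − 4 + 1 = 9.

9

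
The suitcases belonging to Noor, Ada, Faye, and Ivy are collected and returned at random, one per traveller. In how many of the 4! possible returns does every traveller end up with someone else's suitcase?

Let Aᵢ be the assignments in which traveller i gets their own suitcase. We want the size of the complement of A₁∪…∪A_4.
By inclusion–exclusion this is Σ_{j=0}^{4} (−1)^j C(4,j)·(4−j)!.
Computing: 24 − 24 + 12 − 4 + 1 = 9.

9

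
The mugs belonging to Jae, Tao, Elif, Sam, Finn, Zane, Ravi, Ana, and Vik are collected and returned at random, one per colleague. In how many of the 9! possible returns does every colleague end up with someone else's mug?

Count assignments avoiding every fixed point. For any j of the 9 colleagues fixed to their own mug, the other 9−j can be arranged in (9−j)! ways.
By inclusion–exclusion this is Σ_{j=0}^{9} (−1)^j C(9,j)·(9−j)!.
Computing: 362880 − 362880 + 181440 − 60480 + 15120 − 3024 + 504 − 72 + 9 − 1 = 133496.

133496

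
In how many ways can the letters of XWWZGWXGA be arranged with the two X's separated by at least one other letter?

Total arrangements of XWWZGWXGA: 9!/(3!·2!·2!) = 15120.
Arrangements with the X's together: treat XX as one letter, giving (8)!/(3!·2!) = 3360.
Hence 15120 − 3360 = 11760.

11760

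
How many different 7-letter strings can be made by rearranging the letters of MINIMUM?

420

MINIMUM has 7 letters with I appearing twice and M appearing 3 times.
The number of distinct arrangements is 7!/(3!·2!) = 5040/12 = 420.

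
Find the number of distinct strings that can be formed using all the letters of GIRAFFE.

GIRAFFE has 7 letters with F appearing twice.
So there are 7! / (2!) = 2520 distinguishable arrangements.

2520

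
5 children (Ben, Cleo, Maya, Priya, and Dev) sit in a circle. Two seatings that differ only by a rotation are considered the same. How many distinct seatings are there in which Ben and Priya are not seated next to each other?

12

All circular seatings of 5 people number (4)! = 24.
Seatings with Ben beside Priya: treat them as a block with 2 internal orders, giving 2 × (3)! = 12.
Subtracting, 24 − 12 = 12.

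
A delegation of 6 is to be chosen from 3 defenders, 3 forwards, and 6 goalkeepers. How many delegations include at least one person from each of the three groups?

With no constraint there are C(12,6) = 924 possible selections.
Selections missing a whole group: no defenders → C(9,6) = 84; no forwards → C(9,6) = 84; no goalkeepers → C(6,6) = 1.
Add back selections omitting two groups (i.e. drawn from a single group): C(3,6) + C(3,6) + C(6,6) = 1.
By inclusion–exclusion: 924 − 169 + 1 = 756.

756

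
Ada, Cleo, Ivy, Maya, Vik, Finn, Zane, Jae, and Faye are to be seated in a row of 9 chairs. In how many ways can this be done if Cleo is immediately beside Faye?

Treat {Cleo, Faye} as a single unit. There are 8 units to order, and the pair itself can be ordered 2 ways.
That gives 2 × 8! = 2 × 40320 = 80640.

80640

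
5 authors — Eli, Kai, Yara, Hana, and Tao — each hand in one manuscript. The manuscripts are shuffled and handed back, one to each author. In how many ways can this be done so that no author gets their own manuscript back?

Count assignments avoiding every fixed point. For any j of the 5 authors fixed to their own manuscript, the other 5−j can be arranged in (5−j)! ways.
By inclusion–exclusion this is Σ_{j=0}^{5} (−1)^j C(5,j)·(5−j)!.
Computing: 120 − 120 + 60 − 20 + 5 − 1 = 44.

44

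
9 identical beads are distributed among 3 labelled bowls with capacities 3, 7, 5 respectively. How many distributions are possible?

21

Ignoring the caps, the number of non-negative solutions to x_1+…+x_3 = 9 is C(11,2) = 55.
Subtract solutions that violate a single cap (substitute x_i' = x_i − (cap_i+1)): x_1 ≥ 4 gives C(7,2) = 21; x_2 ≥ 8 gives C(3,2) = 3; x_3 ≥ 6 gives C(5,2) = 10. Together 34.
No two caps can be exceeded simultaneously, so the pair terms are all 0.
By inclusion–exclusion the count is 55 − 34 + 0 = 21.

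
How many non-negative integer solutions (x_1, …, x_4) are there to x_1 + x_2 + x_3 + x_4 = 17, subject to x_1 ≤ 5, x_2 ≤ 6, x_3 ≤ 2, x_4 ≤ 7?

19

Without the upper bounds there are C(20,3) = 1140 ways to split 17 among 4 variables.
Subtract solutions that violate a single cap (substitute x_i' = x_i − (cap_i+1)): x_1 ≥ 6 gives C(14,3) = 364; x_2 ≥ 7 gives C(13,3) = 286; x_3 ≥ 3 gives C(17,3) = 680; x_4 ≥ 8 gives C(12,3) = 220. Together 1550.
Add back pairs where two caps are both exceeded: 35 + 165 + 20 + 120 + 10 + 84 = 434.
Subtract triples: 4 + 0 + 1 + 0 = 5.
By inclusion–exclusion the count is 1140 − 1550 + 434 − 5 = 19.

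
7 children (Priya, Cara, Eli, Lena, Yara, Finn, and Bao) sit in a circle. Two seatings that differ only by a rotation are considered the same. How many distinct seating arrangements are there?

Seat Priya anywhere (absorbing the rotational symmetry), then permute the other 6: (6)! = 720.

720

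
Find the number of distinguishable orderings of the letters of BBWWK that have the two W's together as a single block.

12

Treat the 2 copies of W as a single block. The multiset to arrange is then {WW, B, B, K}, 4 items in all.
That gives (4)!/(2!) = 12 arrangements.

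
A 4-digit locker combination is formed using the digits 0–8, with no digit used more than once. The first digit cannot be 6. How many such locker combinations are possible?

The first digit has 9−1 = 8 choices (anything except 6).
The remaining 3 digits are filled from the other 8 symbols without repetition: 8 × 7 × 6 = 336.
Total: 8 × 336 = 2688.

2688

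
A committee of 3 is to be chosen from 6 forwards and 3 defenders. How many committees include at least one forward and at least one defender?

With no constraint there are C(9,3) = 84 possible selections.
Selections missing a whole group: no forwards → C(3,3) = 1; no defenders → C(6,3) = 20.
Both groups omitted at once is impossible, so 84 − 21 = 63.

63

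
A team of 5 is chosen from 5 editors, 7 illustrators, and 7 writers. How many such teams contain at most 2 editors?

10647

Split by how many editors are chosen (0 through 2).
Sum: C(5,0)·C(14,5) + C(5,1)·C(14,4) + C(5,2)·C(14,3) = 2002 + 5005 + 3640 = 10647.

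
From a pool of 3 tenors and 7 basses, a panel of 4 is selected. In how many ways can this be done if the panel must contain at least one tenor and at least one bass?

175

Total 4-person selections from all 10: C(10,4) = 210.
Subtract selections that omit an entire group: no tenors → C(7,4) = 35; no basses → C(3,4) = 0.
Both groups omitted at once is impossible, so 210 − 35 = 175.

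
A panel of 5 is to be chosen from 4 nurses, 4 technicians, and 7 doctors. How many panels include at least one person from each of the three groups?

Unrestricted: C(15,5) = 3003 ways to pick any 5 of the 15.
Selections missing a whole group: no nurses → C(11,5) = 462; no technicians → C(11,5) = 462; no doctors → C(8,5) = 56.
Add back selections omitting two groups (i.e. drawn from a single group): C(4,5) + C(4,5) + C(7,5) = 21.
By inclusion–exclusion: 3003 − 980 + 21 = 2044.

2044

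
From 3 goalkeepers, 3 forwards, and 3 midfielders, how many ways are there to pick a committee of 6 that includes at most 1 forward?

19

Split by how many forwards are chosen (0 through 1).
Sum: C(3,0)·C(6,6) + C(3,1)·C(6,5) = 1 + 18 = 19.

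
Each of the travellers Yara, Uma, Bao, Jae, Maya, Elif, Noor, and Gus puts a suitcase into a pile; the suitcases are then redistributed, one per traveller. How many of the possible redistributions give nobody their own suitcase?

This is the derangement count D_8: permutations of 8 items with no fixed point.
By inclusion–exclusion this is Σ_{j=0}^{8} (−1)^j C(8,j)·(8−j)!.
Computing: 40320 − 40320 + 20160 − 6720 + 1680 − 336 + 56 − 8 + 1 = 14833.

14833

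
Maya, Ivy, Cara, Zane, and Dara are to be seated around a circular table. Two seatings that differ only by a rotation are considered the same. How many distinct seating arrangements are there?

24

Seat Maya anywhere (absorbing the rotational symmetry), then permute the other 4: (4)! = 24.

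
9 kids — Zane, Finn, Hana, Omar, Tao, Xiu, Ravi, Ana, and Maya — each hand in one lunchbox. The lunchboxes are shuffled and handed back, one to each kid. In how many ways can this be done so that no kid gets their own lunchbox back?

133496

Let Aᵢ be the assignments in which kid i gets their own lunchbox. We want the size of the complement of A₁∪…∪A_9.
By inclusion–exclusion this is Σ_{j=0}^{9} (−1)^j C(9,j)·(9−j)!.
Computing: 362880 − 362880 + 181440 − 60480 + 15120 − 3024 + 504 − 72 + 9 − 1 = 133496.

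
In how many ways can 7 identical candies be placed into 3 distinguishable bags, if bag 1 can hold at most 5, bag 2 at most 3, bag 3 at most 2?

9

Without the upper bounds there are C(9,2) = 36 ways to split 7 among 3 bags.
Subtract solutions that violate a single cap (substitute x_i' = x_i − (cap_i+1)): x_1 ≥ 6 gives C(3,2) = 3; x_2 ≥ 4 gives C(5,2) = 10; x_3 ≥ 3 gives C(6,2) = 15. Together 28.
Add back pairs where two caps are both exceeded: 0 + 0 + 1 = 1.
By inclusion–exclusion the count is 36 − 28 + 1 = 9.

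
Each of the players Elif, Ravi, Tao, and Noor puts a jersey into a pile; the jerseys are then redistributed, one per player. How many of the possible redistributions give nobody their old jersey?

9

This is the derangement count D_4: permutations of 4 items with no fixed point.
By inclusion–exclusion this is Σ_{j=0}^{4} (−1)^j C(4,j)·(4−j)!.
Computing: 24 − 24 + 12 − 4 + 1 = 9.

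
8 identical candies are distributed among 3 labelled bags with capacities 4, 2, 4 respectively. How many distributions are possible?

6

Without the upper bounds there are C(10,2) = 45 ways to split 8 among 3 bags.
Subtract solutions that violate a single cap (substitute x_i' = x_i − (cap_i+1)): x_1 ≥ 5 gives C(5,2) = 10; x_2 ≥ 3 gives C(7,2) = 21; x_3 ≥ 5 gives C(5,2) = 10. Together 41.
Add back pairs where two caps are both exceeded: 1 + 0 + 1 = 2.
By inclusion–exclusion the count is 45 − 41 + 2 = 6.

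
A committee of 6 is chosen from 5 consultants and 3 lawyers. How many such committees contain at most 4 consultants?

25

Split by how many consultants are chosen (0 through 4).
Sum: C(5,0)·C(3,6) + C(5,1)·C(3,5) + C(5,2)·C(3,4) + C(5,3)·C(3,3) + C(5,4)·C(3,2) = 0 + 0 + 0 + 10 + 15 = 25.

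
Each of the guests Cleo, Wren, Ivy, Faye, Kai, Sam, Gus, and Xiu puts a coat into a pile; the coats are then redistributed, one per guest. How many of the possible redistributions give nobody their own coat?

Count assignments avoiding every fixed point. For any j of the 8 guests fixed to their own coat, the other 8−j can be arranged in (8−j)! ways.
By inclusion–exclusion this is Σ_{j=0}^{8} (−1)^j C(8,j)·(8−j)!.
Computing: 40320 − 40320 + 20160 − 6720 + 1680 − 336 + 56 − 8 + 1 = 14833.

14833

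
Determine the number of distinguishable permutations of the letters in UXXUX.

UXXUX has 5 letters with U appearing twice and X appearing 3 times.
The number of distinct arrangements is 5!/(3!·2!) = 120/12 = 10.

10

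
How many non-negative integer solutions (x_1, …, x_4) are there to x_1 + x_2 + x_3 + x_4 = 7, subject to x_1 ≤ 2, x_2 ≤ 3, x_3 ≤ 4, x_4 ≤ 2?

26

Without the upper bounds there are C(10,3) = 120 ways to split 7 among 4 variables.
Subtract solutions that violate a single cap (substitute x_i' = x_i − (cap_i+1)): x_1 ≥ 3 gives C(7,3) = 35; x_2 ≥ 4 gives C(6,3) = 20; x_3 ≥ 5 gives C(5,3) = 10; x_4 ≥ 3 gives C(7,3) = 35. Together 100.
Add back pairs where two caps are both exceeded: 1 + 0 + 4 + 0 + 1 + 0 = 6.
By inclusion–exclusion the count is 120 − 100 + 6 = 26.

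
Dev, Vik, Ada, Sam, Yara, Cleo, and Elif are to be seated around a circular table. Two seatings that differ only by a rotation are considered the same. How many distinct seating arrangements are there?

Fix one person's seat to break rotational symmetry; the remaining 6 people can be arranged in (6)! = 720 ways.

720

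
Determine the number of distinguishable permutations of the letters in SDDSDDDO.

SDDSDDDO has 8 letters with D appearing 5 times and S appearing twice.
Dividing 8! = 40320 by 5!·2! = 240 for the repeated letters gives 168.

168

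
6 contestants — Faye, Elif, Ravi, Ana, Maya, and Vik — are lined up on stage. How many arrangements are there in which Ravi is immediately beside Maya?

Glue Ravi and Maya into one block (2 internal orders), leaving 5 units to arrange in a row.
That gives 2 × 5! = 2 × 120 = 240.

240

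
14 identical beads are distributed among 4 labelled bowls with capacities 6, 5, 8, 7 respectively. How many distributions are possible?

260

By stars and bars, unrestricted non-negative solutions to x_1+…+x_4 = 14 number C(14+3,3) = 680.
Subtract solutions that violate a single cap (substitute x_i' = x_i − (cap_i+1)): x_1 ≥ 7 gives C(10,3) = 120; x_2 ≥ 6 gives C(11,3) = 165; x_3 ≥ 9 gives C(8,3) = 56; x_4 ≥ 8 gives C(9,3) = 84. Together 425.
Add back pairs where two caps are both exceeded: 4 + 0 + 0 + 0 + 1 + 0 = 5.
By inclusion–exclusion the count is 680 − 425 + 5 = 260.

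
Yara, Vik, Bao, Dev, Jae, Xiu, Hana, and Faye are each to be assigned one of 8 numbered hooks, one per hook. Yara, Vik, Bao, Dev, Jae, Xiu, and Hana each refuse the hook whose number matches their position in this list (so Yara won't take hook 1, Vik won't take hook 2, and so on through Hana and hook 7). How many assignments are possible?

16687

Let Aᵢ (for 1 ≤ i ≤ 7) be the placements that put person i in their forbidden hook. Any j of these fix j positions, leaving (8−j)! ways to fill the rest, and there are C(7,j) ways to pick which j.
By inclusion–exclusion, the number of valid placements is Σ_{j=0}^{7} (−1)^j C(7,j)·(8−j)!.
Computing: 40320 − 35280 + 15120 − 4200 + 840 − 126 + 14 − 1 = 16687.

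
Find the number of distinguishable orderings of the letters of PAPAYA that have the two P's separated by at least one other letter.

There are 6!/(3!·2!) = 60 arrangements of PAPAYA in total.
If the two P's are adjacent, glue them into one block, leaving 5 items to arrange: (5)!/(3!) = 20 ways.
Subtracting, 60 − 20 = 40 arrangements keep the P's apart.

40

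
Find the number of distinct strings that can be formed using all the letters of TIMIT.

30

Letter multiplicities in TIMIT: I×2, M×1, T×2.
Dividing 5! = 120 by 2!·2! = 4 for the repeated letters gives 30.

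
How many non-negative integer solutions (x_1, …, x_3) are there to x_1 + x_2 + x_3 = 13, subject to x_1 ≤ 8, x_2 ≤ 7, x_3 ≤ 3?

18

By stars and bars, unrestricted non-negative solutions to x_1+…+x_3 = 13 number C(13+2,2) = 105.
Subtract solutions that violate a single cap (substitute x_i' = x_i − (cap_i+1)): x_1 ≥ 9 gives C(6,2) = 15; x_2 ≥ 8 gives C(7,2) = 21; x_3 ≥ 4 gives C(11,2) = 55. Together 91.
Add back pairs where two caps are both exceeded: 0 + 1 + 3 = 4.
By inclusion–exclusion the count is 105 − 91 + 4 = 18.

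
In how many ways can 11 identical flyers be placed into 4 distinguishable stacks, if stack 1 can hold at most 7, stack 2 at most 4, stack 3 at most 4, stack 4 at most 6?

145

Without the upper bounds there are C(14,3) = 364 ways to split 11 among 4 stacks.
Subtract solutions that violate a single cap (substitute x_i' = x_i − (cap_i+1)): x_1 ≥ 8 gives C(6,3) = 20; x_2 ≥ 5 gives C(9,3) = 84; x_3 ≥ 5 gives C(9,3) = 84; x_4 ≥ 7 gives C(7,3) = 35. Together 223.
Add back pairs where two caps are both exceeded: 0 + 0 + 0 + 4 + 0 + 0 = 4.
By inclusion–exclusion the count is 364 − 223 + 4 = 145.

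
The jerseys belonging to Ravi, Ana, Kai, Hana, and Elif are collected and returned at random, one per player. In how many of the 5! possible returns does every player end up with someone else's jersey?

44

Count assignments avoiding every fixed point. For any j of the 5 players fixed to their old jersey, the other 5−j can be arranged in (5−j)! ways.
By inclusion–exclusion this is Σ_{j=0}^{5} (−1)^j C(5,j)·(5−j)!.
Computing: 120 − 120 + 60 − 20 + 5 − 1 = 44.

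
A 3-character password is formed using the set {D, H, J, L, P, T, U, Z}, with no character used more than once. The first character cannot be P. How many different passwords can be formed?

294

The first character has 8−1 = 7 choices (anything except P).
The remaining 2 characters are filled from the other 7 symbols without repetition: 7 × 6 = 42.
Total: 7 × 42 = 294.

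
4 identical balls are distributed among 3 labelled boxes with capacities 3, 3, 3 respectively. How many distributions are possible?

By stars and bars, unrestricted non-negative solutions to x_1+…+x_3 = 4 number C(4+2,2) = 15.
Subtract solutions that violate a single cap (substitute x_i' = x_i − (cap_i+1)): x_1 ≥ 4 gives C(2,2) = 1; x_2 ≥ 4 gives C(2,2) = 1; x_3 ≥ 4 gives C(2,2) = 1. Together 3.
No two caps can be exceeded simultaneously, so the pair terms are all 0.
By inclusion–exclusion the count is 15 − 3 + 0 = 12.

12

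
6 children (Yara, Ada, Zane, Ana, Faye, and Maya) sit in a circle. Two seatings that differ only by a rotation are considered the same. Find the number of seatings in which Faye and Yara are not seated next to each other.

72

All circular seatings of 6 people number (5)! = 120.
Seatings with Faye beside Yara: treat them as a block with 2 internal orders, giving 2 × (4)! = 48.
Subtracting, 120 − 48 = 72.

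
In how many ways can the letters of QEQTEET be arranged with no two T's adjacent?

Total arrangements of QEQTEET: 7!/(3!·2!·2!) = 210.
Arrangements with the T's together: treat TT as one letter, giving (6)!/(3!·2!) = 60.
Subtracting, 210 − 60 = 150 arrangements keep the T's apart.

150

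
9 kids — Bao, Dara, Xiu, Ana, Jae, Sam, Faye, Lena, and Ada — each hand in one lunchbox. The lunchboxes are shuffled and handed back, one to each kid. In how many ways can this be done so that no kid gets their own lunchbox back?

133496

Let Aᵢ be the assignments in which kid i gets their own lunchbox. We want the size of the complement of A₁∪…∪A_9.
By inclusion–exclusion this is Σ_{j=0}^{9} (−1)^j C(9,j)·(9−j)!.
Computing: 362880 − 362880 + 181440 − 60480 + 15120 − 3024 + 504 − 72 + 9 − 1 = 133496.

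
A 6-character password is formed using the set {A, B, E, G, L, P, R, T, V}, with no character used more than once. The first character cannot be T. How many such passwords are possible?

53760

The first character has 9−1 = 8 choices (anything except T).
The remaining 5 characters are filled from the other 8 symbols without repetition: 8 × 7 × 6 × 5 × 4 = 6720.
Total: 8 × 6720 = 53760.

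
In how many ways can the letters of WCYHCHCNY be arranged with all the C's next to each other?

1260

Treat the 3 copies of C as a single block. The multiset to arrange is then {CCC, H, H, N, W, Y, Y}, 7 items in all.
That gives (7)!/(2!·2!) = 1260 arrangements.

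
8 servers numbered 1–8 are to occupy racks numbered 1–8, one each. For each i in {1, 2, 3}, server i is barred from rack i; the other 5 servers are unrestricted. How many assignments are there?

27240

Let Aᵢ (for i ∈ {1, 2, 3}) be the placements that put server i in its forbidden rack. Any j of these fix j positions, leaving (8−j)! ways to fill the rest, and there are C(3,j) ways to pick which j.
By inclusion–exclusion, the number of valid placements is Σ_{j=0}^{3} (−1)^j C(3,j)·(8−j)!.
Computing: 40320 − 15120 + 2160 − 120 = 27240.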